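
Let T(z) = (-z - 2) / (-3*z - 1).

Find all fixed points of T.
T(z) = z means -z - 2 = z*(-3*z - 1), i.e.
  2 - 3*z^2 = 0.
Discriminant: (0)^2 - 4*(-3)*(2) = 24, so the roots are real.
  z = (0 ± sqrt(24))/(2*(-3))
Fixed points: {-sqrt(6)/3, sqrt(6)/3}

Final answer: {-sqrt(6)/3, sqrt(6)/3}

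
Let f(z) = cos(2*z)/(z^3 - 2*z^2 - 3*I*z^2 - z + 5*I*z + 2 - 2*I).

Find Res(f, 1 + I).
Write f(z) = P(z)/Q(z) with P(z) = cos(2*z) and Q(z) = z^3 - 2*z^2 - 3*I*z^2 - z + 5*I*z + 2 - 2*I.
The denominator factors as Q(z) = (z - 2*I)*(z - 1 - I)*(z - 1), so z = 1 + I is a simple zero of Q and P is analytic there; z = 1 + I is therefore a simple pole and
  Res(f, z₀) = P(z₀)/Q'(z₀).

Q'(z) = 3*z^2 - 4*z - 6*I*z - 1 + 5*I, so Q'(1 + I) = 1 + I.
P(1 + I) = cos(2 + 2*I).

Res(f, 1 + I) = (cos(2 + 2*I))/(1 + I) = (1/2 - I/2)*cos(2 + 2*I)

Final answer: (1/2 - I/2)*cos(2 + 2*I)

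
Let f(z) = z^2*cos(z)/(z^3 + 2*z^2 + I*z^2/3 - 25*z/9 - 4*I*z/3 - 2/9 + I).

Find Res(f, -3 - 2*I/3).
(1633/2220 - 27*I/740)*cos(3 + 2*I/3)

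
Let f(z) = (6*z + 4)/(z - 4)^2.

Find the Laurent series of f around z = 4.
Put w = z - (4), i.e. z = w + 4. The denominator is w^2, so it suffices to rewrite the numerator in powers of w.

P(z) = 6*z + 4
P(w + 4) = 28 + 6*w

Dividing each term by w^2:
  f = 28/w^2 + 6/w

Substituting back w = z - 4:
  f(z) = 28/(z - 4)^2 + 6/(z - 4)

The series is finite because the numerator is a polynomial; the negative powers form the principal part, and the coefficient of 1/(z - 4) gives Res(f, 4) = 6.

Final answer: 28/(z - 4)^2 + 6/(z - 4)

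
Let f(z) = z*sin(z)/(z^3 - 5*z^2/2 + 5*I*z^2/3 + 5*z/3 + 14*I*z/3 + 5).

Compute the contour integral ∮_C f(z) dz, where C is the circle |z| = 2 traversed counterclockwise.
By the residue theorem, ∮_C f(z) dz = 2πi · (sum of the residues of f at the poles inside |z| = 2).

The denominator factors as (z + 1 - I/3)*(z - 3 + 3*I)*(z - 1/2 - I), so the singularities of f are simple poles at z = -1 + I/3, z = 3 - 3*I, z = 1/2 + I.
  |-1 + I/3|² = 10/9 < 4 = 2², so this pole is inside the contour.
  |3 - 3*I|² = 18 > 4 = 2², so this pole is outside the contour.
  |1/2 + I|² = 5/4 < 4 = 2², so this pole is inside the contour.

With P(z) = z*sin(z) and Q(z) = z^3 - 5*z^2/2 + 5*I*z^2/3 + 5*z/3 + 14*I*z/3 + 5, each pole is simple, so Res(f, z₀) = P(z₀)/Q'(z₀) with Q'(z) = 3*z^2 - 5*z + 10*I*z/3 + 5/3 + 14*I/3.
  Res(f, -1 + I/3) = P(-1 + I/3)/Q'(-1 + I/3) = ((1 - I/3)*sin(1 - I/3))/(74/9 - 7*I/3) = (729/5917 - 33*I/5917)*sin(1 - I/3)
  Res(f, 1/2 + I) = P(1/2 + I)/Q'(1/2 + I) = ((1/2 + I)*sin(1/2 + I))/(-77/12 + 13*I/3) = (162/8633 - 1236*I/8633)*sin(1/2 + I)

Sum of residues inside C: (162/8633 - 1236*I/8633)*sin(1/2 + I) + (729/5917 - 33*I/5917)*sin(1 - I/3)
∮_C f(z) dz = 2πi · ((162/8633 - 1236*I/8633)*sin(1/2 + I) + (729/5917 - 33*I/5917)*sin(1 - I/3)) = pi*(66/5917 + 1458*I/5917)*sin(1 - I/3) + pi*(2472/8633 + 324*I/8633)*sin(1/2 + I)

Final answer: pi*(66/5917 + 1458*I/5917)*sin(1 - I/3) + pi*(2472/8633 + 324*I/8633)*sin(1/2 + I)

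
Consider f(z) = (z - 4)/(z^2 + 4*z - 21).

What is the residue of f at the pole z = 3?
Write f(z) = P(z)/Q(z) with P(z) = z - 4 and Q(z) = z^2 + 4*z - 21.
The denominator factors as Q(z) = (z - 3)*(z + 7), so z = 3 is a simple zero of Q and P is analytic there; z = 3 is therefore a simple pole and
  Res(f, z₀) = P(z₀)/Q'(z₀).

Q'(z) = 2*z + 4, so Q'(3) = 10.
P(3) = -1.

Res(f, 3) = (-1)/(10) = -1/10

Final answer: -1/10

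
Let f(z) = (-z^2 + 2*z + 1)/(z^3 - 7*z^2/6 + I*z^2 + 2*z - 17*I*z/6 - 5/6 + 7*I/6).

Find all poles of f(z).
The singularities of f are the zeros of the denominator. Factoring,
  z^3 - 7*z^2/6 + I*z^2 + 2*z - 17*I*z/6 - 5/6 + 7*I/6 = (z - 1/2)*(z - 1 - I)*(z + 1/3 + 2*I)
so the candidates are z = 1/2, z = 1 + I, z = -1/3 - 2*I.

Check the numerator P(z) = -z^2 + 2*z + 1 at each one:
  P(1/2) = 7/4 ≠ 0, so z = 1/2 is a (simple) pole.
  P(1 + I) = 3 ≠ 0, so z = 1 + I is a (simple) pole.
  P(-1/3 - 2*I) = 38/9 - 16*I/3 ≠ 0, so z = -1/3 - 2*I is a (simple) pole.

Poles of f: {-1/3 - 2*I, 1/2, 1 + I}

Final answer: {-1/3 - 2*I, 1/2, 1 + I}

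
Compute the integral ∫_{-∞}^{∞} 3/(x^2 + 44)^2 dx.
Let f(z) = 3/(z^2 + 44)^2. The denominator has no real zeros and deg Q - deg P = 4 ≥ 2, so the integral of f over the upper semicircle |z| = R tends to 0 as R → ∞. Closing the contour in the upper half-plane,
  ∫_{-∞}^{∞} f(x) dx = 2πi · Σ Res(f, z_k)  over the poles with Im z_k > 0.

Zeros of the denominator: z^2 + 44 = 0 gives z = ±2*sqrt(11)*I.
Upper half-plane: z = 2*sqrt(11)*I (a pole of order 2).

Write f(z) = g(z)/(z - 2*sqrt(11)*I)^2 with g(z) = 3/(z + 2*sqrt(11)*I)^2. For a double pole, Res(f, z₀) = g'(z₀):
  g'(z) = -6/(z + 2*sqrt(11)*I)^3
  Res(f, 2*sqrt(11)*I) = g'(2*sqrt(11)*I) = -3*sqrt(11)*I/3872

∫_{-∞}^{∞} f(x) dx = 2πi · (-3*sqrt(11)*I/3872) = 3*sqrt(11)*pi/1936

Final answer: 3*sqrt(11)*pi/1936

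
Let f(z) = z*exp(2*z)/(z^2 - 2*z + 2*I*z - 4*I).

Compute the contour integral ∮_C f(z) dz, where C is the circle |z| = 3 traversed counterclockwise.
pi*(-1 + I)*exp(-4*I) + pi*(1 + I)*exp(4)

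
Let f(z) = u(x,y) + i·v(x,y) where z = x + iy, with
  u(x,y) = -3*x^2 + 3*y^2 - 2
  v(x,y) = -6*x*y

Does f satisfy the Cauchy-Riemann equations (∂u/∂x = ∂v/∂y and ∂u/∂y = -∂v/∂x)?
∂u/∂x = -6*x
∂v/∂y = -6*x
∂u/∂y = 6*y
∂v/∂x = -6*y
∂u/∂x = ∂v/∂y and ∂u/∂y = -∂v/∂x hold identically; f is analytic.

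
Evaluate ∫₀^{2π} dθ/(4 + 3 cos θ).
2*sqrt(7)*pi/7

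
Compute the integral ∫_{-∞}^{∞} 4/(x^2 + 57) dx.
Let f(z) = 4/(z^2 + 57). The denominator has no real zeros and deg Q - deg P = 2 ≥ 2, so the integral of f over the upper semicircle |z| = R tends to 0 as R → ∞. Closing the contour in the upper half-plane,
  ∫_{-∞}^{∞} f(x) dx = 2πi · Σ Res(f, z_k)  over the poles with Im z_k > 0.

Zeros of the denominator: z^2 + 57 = 0 gives z = ±sqrt(57)*I.
Upper half-plane: z = sqrt(57)*I (simple).

Each pole is a simple zero of Q(z) = z^2 + 57, so Res(f, z₀) = P(z₀)/Q'(z₀) with P(z) = 4, Q'(z) = 2*z:
  Res(f, sqrt(57)*I) = (4)/(2*sqrt(57)*I) = -2*sqrt(57)*I/57

∫_{-∞}^{∞} f(x) dx = 2πi · (-2*sqrt(57)*I/57) = 4*sqrt(57)*pi/57

Final answer: 4*sqrt(57)*pi/57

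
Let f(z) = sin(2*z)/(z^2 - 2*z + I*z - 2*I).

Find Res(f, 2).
Write f(z) = P(z)/Q(z) with P(z) = sin(2*z) and Q(z) = z^2 - 2*z + I*z - 2*I.
The denominator factors as Q(z) = (z - 2)*(z + I), so z = 2 is a simple zero of Q and P is analytic there; z = 2 is therefore a simple pole and
  Res(f, z₀) = P(z₀)/Q'(z₀).

Q'(z) = 2*z - 2 + I, so Q'(2) = 2 + I.
P(2) = sin(4).

Res(f, 2) = (sin(4))/(2 + I) = (2/5 - I/5)*sin(4)

Final answer: (2/5 - I/5)*sin(4)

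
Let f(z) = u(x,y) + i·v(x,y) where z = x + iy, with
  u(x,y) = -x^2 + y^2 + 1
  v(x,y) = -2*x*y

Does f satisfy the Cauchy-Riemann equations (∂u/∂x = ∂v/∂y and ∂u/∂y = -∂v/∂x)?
∂u/∂x = -2*x
∂v/∂y = -2*x
∂u/∂y = 2*y
∂v/∂x = -2*y
∂u/∂x = ∂v/∂y and ∂u/∂y = -∂v/∂x hold identically; f is analytic.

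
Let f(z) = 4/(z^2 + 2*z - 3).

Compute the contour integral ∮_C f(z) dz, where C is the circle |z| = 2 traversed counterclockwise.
2*I*pi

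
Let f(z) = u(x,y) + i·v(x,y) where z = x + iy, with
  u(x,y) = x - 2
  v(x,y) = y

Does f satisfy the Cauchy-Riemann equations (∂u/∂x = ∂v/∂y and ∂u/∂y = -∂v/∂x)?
∂u/∂x = 1
∂v/∂y = 1
∂u/∂y = 0
∂v/∂x = 0
∂u/∂x = ∂v/∂y and ∂u/∂y = -∂v/∂x hold identically; f is analytic.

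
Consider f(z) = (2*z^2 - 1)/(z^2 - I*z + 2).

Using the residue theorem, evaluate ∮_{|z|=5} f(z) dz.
By the residue theorem, ∮_C f(z) dz = 2πi · (sum of the residues of f at the poles inside |z| = 5).

The denominator factors as (z + I)*(z - 2*I), so the singularities of f are simple poles at z = -I, z = 2*I.
  |-I|² = 1 < 25 = 5², so this pole is inside the contour.
  |2*I|² = 4 < 25 = 5², so this pole is inside the contour.

With P(z) = 2*z^2 - 1 and Q(z) = z^2 - I*z + 2, each pole is simple, so Res(f, z₀) = P(z₀)/Q'(z₀) with Q'(z) = 2*z - I.
  Res(f, -I) = P(-I)/Q'(-I) = (-3)/(-3*I) = -I
  Res(f, 2*I) = P(2*I)/Q'(2*I) = (-9)/(3*I) = 3*I

Sum of residues inside C: 2*I
∮_C f(z) dz = 2πi · (2*I) = -4*pi

Final answer: -4*pi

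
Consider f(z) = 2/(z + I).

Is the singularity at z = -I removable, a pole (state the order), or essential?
Write f(z) = g(z)/(z + I) with g(z) = 2.
g is entire and g(-I) = 2 ≠ 0, so no factor of (z + I) cancels: the Laurent expansion of f about z = -I starts at the power -1, i.e. lim_{z→z₀} (z - z₀) f(z) = 2 is finite and nonzero.
So z = -I is a pole of order 1.

Final answer: pole of order 1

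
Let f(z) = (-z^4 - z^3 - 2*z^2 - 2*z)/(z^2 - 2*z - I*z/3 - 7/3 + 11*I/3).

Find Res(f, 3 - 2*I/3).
-15454/507 + 50968*I/4563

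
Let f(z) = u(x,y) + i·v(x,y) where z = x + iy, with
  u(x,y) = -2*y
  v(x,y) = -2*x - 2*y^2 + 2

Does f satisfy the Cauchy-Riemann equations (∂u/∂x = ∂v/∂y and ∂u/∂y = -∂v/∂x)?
∂u/∂x = 0
∂v/∂y = -4*y
∂u/∂y = -2
∂v/∂x = -2
∂u/∂x ≠ ∂v/∂y and ∂u/∂y ≠ -∂v/∂x; the Cauchy-Riemann equations are not satisfied, so f is not analytic.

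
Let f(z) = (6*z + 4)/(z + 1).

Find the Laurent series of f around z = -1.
-2/(z + 1) + 6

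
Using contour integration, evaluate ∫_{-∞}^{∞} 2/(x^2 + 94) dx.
sqrt(94)*pi/47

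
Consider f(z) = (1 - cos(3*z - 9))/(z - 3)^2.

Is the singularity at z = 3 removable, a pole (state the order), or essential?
Let u = z - 3. The argument of cos is 3*z - 9 = 3u, so
  f = (1 - cos(3u))/u^2 = ((3u)^2/2 - (3u)^4/24 + ...)/u^2 = 9/2 - (27/8)*u^2 + ...
The Laurent expansion about u = 0 has no negative powers; equivalently lim_{z→3} f(z) = 9/2 exists and is finite.
So the singularity is removable.

Final answer: removable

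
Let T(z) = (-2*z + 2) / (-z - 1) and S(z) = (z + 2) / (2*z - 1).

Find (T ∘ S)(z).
(-2*z + 6)/(3*z + 1)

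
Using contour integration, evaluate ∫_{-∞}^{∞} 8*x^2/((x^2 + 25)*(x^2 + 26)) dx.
Let f(z) = 8*z^2/((z^2 + 25)*(z^2 + 26)). The denominator has no real zeros and deg Q - deg P = 2 ≥ 2, so the integral of f over the upper semicircle |z| = R tends to 0 as R → ∞. Closing the contour in the upper half-plane,
  ∫_{-∞}^{∞} f(x) dx = 2πi · Σ Res(f, z_k)  over the poles with Im z_k > 0.

Zeros of the denominator: z^2 + 26 = 0 gives z = ±sqrt(26)*I; z^2 + 25 = 0 gives z = ±5*I.
Upper half-plane: z = 5*I, z = sqrt(26)*I (simple).

Each pole is a simple zero of Q(z) = z^4 + 51*z^2 + 650, so Res(f, z₀) = P(z₀)/Q'(z₀) with P(z) = 8*z^2, Q'(z) = 4*z^3 + 102*z:
  Res(f, 5*I) = (-200)/(10*I) = 20*I
  Res(f, sqrt(26)*I) = (-208)/(-2*sqrt(26)*I) = -4*sqrt(26)*I

Sum of residues: 4*I*(5 - sqrt(26))
∫_{-∞}^{∞} f(x) dx = 2πi · (4*I*(5 - sqrt(26))) = 8*pi*(-5 + sqrt(26))

Final answer: 8*pi*(-5 + sqrt(26))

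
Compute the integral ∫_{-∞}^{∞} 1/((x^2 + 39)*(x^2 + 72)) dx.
Let f(z) = 1/((z^2 + 39)*(z^2 + 72)). The denominator has no real zeros and deg Q - deg P = 4 ≥ 2, so the integral of f over the upper semicircle |z| = R tends to 0 as R → ∞. Closing the contour in the upper half-plane,
  ∫_{-∞}^{∞} f(x) dx = 2πi · Σ Res(f, z_k)  over the poles with Im z_k > 0.

Zeros of the denominator: z^2 + 39 = 0 gives z = ±sqrt(39)*I; z^2 + 72 = 0 gives z = ±6*sqrt(2)*I.
Upper half-plane: z = 6*sqrt(2)*I, z = sqrt(39)*I (simple).

Each pole is a simple zero of Q(z) = z^4 + 111*z^2 + 2808, so Res(f, z₀) = P(z₀)/Q'(z₀) with P(z) = 1, Q'(z) = 4*z^3 + 222*z:
  Res(f, 6*sqrt(2)*I) = (1)/(-396*sqrt(2)*I) = sqrt(2)*I/792
  Res(f, sqrt(39)*I) = (1)/(66*sqrt(39)*I) = -sqrt(39)*I/2574

Sum of residues: I*(-sqrt(39)/2574 + sqrt(2)/792)
∫_{-∞}^{∞} f(x) dx = 2πi · (I*(-sqrt(39)/2574 + sqrt(2)/792)) = pi*(-13*sqrt(2) + 4*sqrt(39))/5148

Final answer: pi*(-13*sqrt(2) + 4*sqrt(39))/5148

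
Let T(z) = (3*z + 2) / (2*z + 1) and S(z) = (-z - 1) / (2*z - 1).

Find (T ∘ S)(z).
(-z + 5)/3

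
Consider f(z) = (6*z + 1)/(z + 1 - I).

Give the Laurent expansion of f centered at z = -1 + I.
Put w = z - (-1 + I), i.e. z = w - 1 + I. The denominator is w, so it suffices to rewrite the numerator in powers of w.

P(z) = 6*z + 1
P(w - 1 + I) = -5 + 6*I + 6*w

Dividing each term by w:
  f = (-5 + 6*I)/w + 6

Substituting back w = z + 1 - I:
  f(z) = (-5 + 6*I)/(z + 1 - I) + 6

The series is finite because the numerator is a polynomial; the negative powers form the principal part, and the coefficient of 1/(z + 1 - I) gives Res(f, -1 + I) = -5 + 6*I.

Final answer: (-5 + 6*I)/(z + 1 - I) + 6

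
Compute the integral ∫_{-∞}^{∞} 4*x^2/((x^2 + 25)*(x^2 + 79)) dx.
Let f(z) = 4*z^2/((z^2 + 25)*(z^2 + 79)). The denominator has no real zeros and deg Q - deg P = 2 ≥ 2, so the integral of f over the upper semicircle |z| = R tends to 0 as R → ∞. Closing the contour in the upper half-plane,
  ∫_{-∞}^{∞} f(x) dx = 2πi · Σ Res(f, z_k)  over the poles with Im z_k > 0.

Zeros of the denominator: z^2 + 79 = 0 gives z = ±sqrt(79)*I; z^2 + 25 = 0 gives z = ±5*I.
Upper half-plane: z = 5*I, z = sqrt(79)*I (simple).

Each pole is a simple zero of Q(z) = z^4 + 104*z^2 + 1975, so Res(f, z₀) = P(z₀)/Q'(z₀) with P(z) = 4*z^2, Q'(z) = 4*z^3 + 208*z:
  Res(f, 5*I) = (-100)/(540*I) = 5*I/27
  Res(f, sqrt(79)*I) = (-316)/(-108*sqrt(79)*I) = -sqrt(79)*I/27

Sum of residues: I*(5 - sqrt(79))/27
∫_{-∞}^{∞} f(x) dx = 2πi · (I*(5 - sqrt(79))/27) = 2*pi*(-5 + sqrt(79))/27

Final answer: 2*pi*(-5 + sqrt(79))/27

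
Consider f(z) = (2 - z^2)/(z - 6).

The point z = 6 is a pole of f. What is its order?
Factor the denominator:
  z - 6 = (z - 6)

The numerator P(z) = 2 - z^2 has P(6) = -34 ≠ 0, so no factor of (z - 6) cancels.
Near z = 6 we can therefore write f(z) = g(z)/(z - 6) with g analytic at 6 and g(6) ≠ 0 (g is just the numerator).

Hence z = 6 is a pole of order 1.

Final answer: 1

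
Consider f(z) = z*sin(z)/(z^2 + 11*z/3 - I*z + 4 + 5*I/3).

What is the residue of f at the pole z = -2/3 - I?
Write f(z) = P(z)/Q(z) with P(z) = z*sin(z) and Q(z) = z^2 + 11*z/3 - I*z + 4 + 5*I/3.
The denominator factors as Q(z) = (z + 2/3 + I)*(z + 3 - 2*I), so z = -2/3 - I is a simple zero of Q and P is analytic there; z = -2/3 - I is therefore a simple pole and
  Res(f, z₀) = P(z₀)/Q'(z₀).

Q'(z) = 2*z + 11/3 - I, so Q'(-2/3 - I) = 7/3 - 3*I.
P(-2/3 - I) = (2/3 + I)*sin(2/3 + I).

Res(f, -2/3 - I) = ((2/3 + I)*sin(2/3 + I))/(7/3 - 3*I) = (-1/10 + 3*I/10)*sin(2/3 + I)

Final answer: (-1/10 + 3*I/10)*sin(2/3 + I)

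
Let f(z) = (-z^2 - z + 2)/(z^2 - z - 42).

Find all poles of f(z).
The singularities of f are the zeros of the denominator. Factoring,
  z^2 - z - 42 = (z + 6)*(z - 7)
so the candidates are z = -6, z = 7.

Check the numerator P(z) = -z^2 - z + 2 at each one:
  P(-6) = -28 ≠ 0, so z = -6 is a (simple) pole.
  P(7) = -54 ≠ 0, so z = 7 is a (simple) pole.

Poles of f: {-6, 7}

Final answer: {-6, 7}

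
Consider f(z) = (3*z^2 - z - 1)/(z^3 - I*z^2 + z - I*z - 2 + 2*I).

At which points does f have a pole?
{-1 - I, 2*I, 1}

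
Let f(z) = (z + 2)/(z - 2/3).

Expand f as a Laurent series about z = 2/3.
Put w = z - (2/3), i.e. z = w + 2/3. The denominator is w, so it suffices to rewrite the numerator in powers of w.

P(z) = z + 2
P(w + 2/3) = 8/3 + w

Dividing each term by w:
  f = 8/(3*w) + 1

Substituting back w = z - 2/3:
  f(z) = 8/(3*(z - 2/3)) + 1

The series is finite because the numerator is a polynomial; the negative powers form the principal part, and the coefficient of 1/(z - 2/3) gives Res(f, 2/3) = 8/3.

Final answer: 8/(3*(z - 2/3)) + 1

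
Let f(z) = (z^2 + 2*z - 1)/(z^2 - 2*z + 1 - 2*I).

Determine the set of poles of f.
The singularities of f are the zeros of the denominator. Factoring,
  z^2 - 2*z + 1 - 2*I = (z + I)*(z - 2 - I)
so the candidates are z = -I, z = 2 + I.

Check the numerator P(z) = z^2 + 2*z - 1 at each one:
  P(-I) = -2 - 2*I ≠ 0, so z = -I is a (simple) pole.
  P(2 + I) = 6 + 6*I ≠ 0, so z = 2 + I is a (simple) pole.

Poles of f: {-I, 2 + I}

Final answer: {-I, 2 + I}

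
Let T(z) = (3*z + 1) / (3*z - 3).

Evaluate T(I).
Substitute z = I:
  numerator:   3*(I) + 1 = 1 + 3*I
  denominator: 3*(I) - 3 = -3 + 3*I
T(I) = (1 + 3*I)/(-3 + 3*I); multiplying numerator and denominator by the conjugate -3 - 3*I gives (6 - 12*I)/18 = 1/3 - 2*I/3

Final answer: 1/3 - 2*I/3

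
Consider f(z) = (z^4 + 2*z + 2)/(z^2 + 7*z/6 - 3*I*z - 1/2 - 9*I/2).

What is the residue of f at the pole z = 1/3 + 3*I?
10448/2403 - 2068*I/89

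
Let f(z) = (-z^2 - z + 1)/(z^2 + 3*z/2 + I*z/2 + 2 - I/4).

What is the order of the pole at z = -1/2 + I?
Factor the denominator:
  z^2 + 3*z/2 + I*z/2 + 2 - I/4 = (z + 1/2 - I)*(z + 1 + 3*I/2)

The numerator P(z) = -z^2 - z + 1 has P(-1/2 + I) = 9/4 ≠ 0, so no factor of (z + 1/2 - I) cancels.
Near z = -1/2 + I we can therefore write f(z) = g(z)/(z + 1/2 - I) with g analytic at -1/2 + I and g(-1/2 + I) ≠ 0 (g is the numerator divided by the remaining denominator factors).

Hence z = -1/2 + I is a pole of order 1.

Final answer: 1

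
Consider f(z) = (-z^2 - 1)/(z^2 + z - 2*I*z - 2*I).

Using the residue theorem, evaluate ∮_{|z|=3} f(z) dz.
By the residue theorem, ∮_C f(z) dz = 2πi · (sum of the residues of f at the poles inside |z| = 3).

The denominator factors as (z - 2*I)*(z + 1), so the singularities of f are simple poles at z = 2*I, z = -1.
  |2*I|² = 4 < 9 = 3², so this pole is inside the contour.
  |-1|² = 1 < 9 = 3², so this pole is inside the contour.

With P(z) = -z^2 - 1 and Q(z) = z^2 + z - 2*I*z - 2*I, each pole is simple, so Res(f, z₀) = P(z₀)/Q'(z₀) with Q'(z) = 2*z + 1 - 2*I.
  Res(f, 2*I) = P(2*I)/Q'(2*I) = (3)/(1 + 2*I) = 3/5 - 6*I/5
  Res(f, -1) = P(-1)/Q'(-1) = (-2)/(-1 - 2*I) = 2/5 - 4*I/5

Sum of residues inside C: 1 - 2*I
∮_C f(z) dz = 2πi · (1 - 2*I) = pi*(4 + 2*I)

Final answer: pi*(4 + 2*I)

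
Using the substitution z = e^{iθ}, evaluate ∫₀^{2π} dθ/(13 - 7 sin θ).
sqrt(30)*pi/30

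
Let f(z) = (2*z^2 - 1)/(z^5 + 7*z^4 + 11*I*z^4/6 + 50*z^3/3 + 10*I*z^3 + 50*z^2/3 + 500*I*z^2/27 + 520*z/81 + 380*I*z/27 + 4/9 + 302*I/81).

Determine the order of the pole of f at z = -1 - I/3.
Factor the denominator:
  z^5 + 7*z^4 + 11*I*z^4/6 + 50*z^3/3 + 10*I*z^3 + 50*z^2/3 + 500*I*z^2/27 + 520*z/81 + 380*I*z/27 + 4/9 + 302*I/81 = (z + 1 + I/3)^4*(z + 3 + I/2)

The numerator P(z) = 2*z^2 - 1 has P(-1 - I/3) = 7/9 + 4*I/3 ≠ 0, so no factor of (z + 1 + I/3) cancels.
Near z = -1 - I/3 we can therefore write f(z) = g(z)/(z + 1 + I/3)^4 with g analytic at -1 - I/3 and g(-1 - I/3) ≠ 0 (g is the numerator divided by the remaining denominator factors).

Hence z = -1 - I/3 is a pole of order 4.

Final answer: 4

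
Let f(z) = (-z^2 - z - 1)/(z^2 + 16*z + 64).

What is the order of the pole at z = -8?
2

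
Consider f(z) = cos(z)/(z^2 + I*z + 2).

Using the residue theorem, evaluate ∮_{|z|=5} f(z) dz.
-2*pi*cosh(2)/3 + 2*pi*cosh(1)/3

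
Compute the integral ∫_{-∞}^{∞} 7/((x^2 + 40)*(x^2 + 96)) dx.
Let f(z) = 7/((z^2 + 40)*(z^2 + 96)). The denominator has no real zeros and deg Q - deg P = 4 ≥ 2, so the integral of f over the upper semicircle |z| = R tends to 0 as R → ∞. Closing the contour in the upper half-plane,
  ∫_{-∞}^{∞} f(x) dx = 2πi · Σ Res(f, z_k)  over the poles with Im z_k > 0.

Zeros of the denominator: z^2 + 40 = 0 gives z = ±2*sqrt(10)*I; z^2 + 96 = 0 gives z = ±4*sqrt(6)*I.
Upper half-plane: z = 2*sqrt(10)*I, z = 4*sqrt(6)*I (simple).

Each pole is a simple zero of Q(z) = z^4 + 136*z^2 + 3840, so Res(f, z₀) = P(z₀)/Q'(z₀) with P(z) = 7, Q'(z) = 4*z^3 + 272*z:
  Res(f, 2*sqrt(10)*I) = (7)/(224*sqrt(10)*I) = -sqrt(10)*I/320
  Res(f, 4*sqrt(6)*I) = (7)/(-448*sqrt(6)*I) = sqrt(6)*I/384

Sum of residues: I*(-sqrt(10)/320 + sqrt(6)/384)
∫_{-∞}^{∞} f(x) dx = 2πi · (I*(-sqrt(10)/320 + sqrt(6)/384)) = pi*(-5*sqrt(6) + 6*sqrt(10))/960

Final answer: pi*(-5*sqrt(6) + 6*sqrt(10))/960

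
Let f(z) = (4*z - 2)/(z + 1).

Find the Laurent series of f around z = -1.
Put w = z - (-1), i.e. z = w - 1. The denominator is w, so it suffices to rewrite the numerator in powers of w.

P(z) = 4*z - 2
P(w - 1) = -6 + 4*w

Dividing each term by w:
  f = -6/w + 4

Substituting back w = z + 1:
  f(z) = -6/(z + 1) + 4

The series is finite because the numerator is a polynomial; the negative powers form the principal part, and the coefficient of 1/(z + 1) gives Res(f, -1) = -6.

Final answer: -6/(z + 1) + 4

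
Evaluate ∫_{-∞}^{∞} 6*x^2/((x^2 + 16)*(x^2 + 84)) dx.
Let f(z) = 6*z^2/((z^2 + 16)*(z^2 + 84)). The denominator has no real zeros and deg Q - deg P = 2 ≥ 2, so the integral of f over the upper semicircle |z| = R tends to 0 as R → ∞. Closing the contour in the upper half-plane,
  ∫_{-∞}^{∞} f(x) dx = 2πi · Σ Res(f, z_k)  over the poles with Im z_k > 0.

Zeros of the denominator: z^2 + 84 = 0 gives z = ±2*sqrt(21)*I; z^2 + 16 = 0 gives z = ±4*I.
Upper half-plane: z = 4*I, z = 2*sqrt(21)*I (simple).

Each pole is a simple zero of Q(z) = z^4 + 100*z^2 + 1344, so Res(f, z₀) = P(z₀)/Q'(z₀) with P(z) = 6*z^2, Q'(z) = 4*z^3 + 200*z:
  Res(f, 4*I) = (-96)/(544*I) = 3*I/17
  Res(f, 2*sqrt(21)*I) = (-504)/(-272*sqrt(21)*I) = -3*sqrt(21)*I/34

Sum of residues: 3*I*(2 - sqrt(21))/34
∫_{-∞}^{∞} f(x) dx = 2πi · (3*I*(2 - sqrt(21))/34) = 3*pi*(-2 + sqrt(21))/17

Final answer: 3*pi*(-2 + sqrt(21))/17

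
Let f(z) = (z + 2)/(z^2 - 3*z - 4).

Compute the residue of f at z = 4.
6/5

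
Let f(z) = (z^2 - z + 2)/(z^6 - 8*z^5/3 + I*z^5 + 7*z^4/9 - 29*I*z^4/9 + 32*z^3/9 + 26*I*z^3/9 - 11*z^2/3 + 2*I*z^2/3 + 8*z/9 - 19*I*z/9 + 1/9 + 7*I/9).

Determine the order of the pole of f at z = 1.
Factor the denominator:
  z^6 - 8*z^5/3 + I*z^5 + 7*z^4/9 - 29*I*z^4/9 + 32*z^3/9 + 26*I*z^3/9 - 11*z^2/3 + 2*I*z^2/3 + 8*z/9 - 19*I*z/9 + 1/9 + 7*I/9 = (z - 1)^4*(z + 1/3 + 2*I/3)*(z + 1 + I/3)

The numerator P(z) = z^2 - z + 2 has P(1) = 2 ≠ 0, so no factor of (z - 1) cancels.
Near z = 1 we can therefore write f(z) = g(z)/(z - 1)^4 with g analytic at 1 and g(1) ≠ 0 (g is the numerator divided by the remaining denominator factors).

Hence z = 1 is a pole of order 4.

Final answer: 4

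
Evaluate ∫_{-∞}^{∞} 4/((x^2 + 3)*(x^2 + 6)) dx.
Let f(z) = 4/((z^2 + 3)*(z^2 + 6)). The denominator has no real zeros and deg Q - deg P = 4 ≥ 2, so the integral of f over the upper semicircle |z| = R tends to 0 as R → ∞. Closing the contour in the upper half-plane,
  ∫_{-∞}^{∞} f(x) dx = 2πi · Σ Res(f, z_k)  over the poles with Im z_k > 0.

Zeros of the denominator: z^2 + 3 = 0 gives z = ±sqrt(3)*I; z^2 + 6 = 0 gives z = ±sqrt(6)*I.
Upper half-plane: z = sqrt(3)*I, z = sqrt(6)*I (simple).

Each pole is a simple zero of Q(z) = z^4 + 9*z^2 + 18, so Res(f, z₀) = P(z₀)/Q'(z₀) with P(z) = 4, Q'(z) = 4*z^3 + 18*z:
  Res(f, sqrt(3)*I) = (4)/(6*sqrt(3)*I) = -2*sqrt(3)*I/9
  Res(f, sqrt(6)*I) = (4)/(-6*sqrt(6)*I) = sqrt(6)*I/9

Sum of residues: I*(-2*sqrt(3) + sqrt(6))/9
∫_{-∞}^{∞} f(x) dx = 2πi · (I*(-2*sqrt(3) + sqrt(6))/9) = 2*pi*(-sqrt(6) + 2*sqrt(3))/9

Final answer: 2*pi*(-sqrt(6) + 2*sqrt(3))/9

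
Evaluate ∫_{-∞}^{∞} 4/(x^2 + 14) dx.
Let f(z) = 4/(z^2 + 14). The denominator has no real zeros and deg Q - deg P = 2 ≥ 2, so the integral of f over the upper semicircle |z| = R tends to 0 as R → ∞. Closing the contour in the upper half-plane,
  ∫_{-∞}^{∞} f(x) dx = 2πi · Σ Res(f, z_k)  over the poles with Im z_k > 0.

Zeros of the denominator: z^2 + 14 = 0 gives z = ±sqrt(14)*I.
Upper half-plane: z = sqrt(14)*I (simple).

Each pole is a simple zero of Q(z) = z^2 + 14, so Res(f, z₀) = P(z₀)/Q'(z₀) with P(z) = 4, Q'(z) = 2*z:
  Res(f, sqrt(14)*I) = (4)/(2*sqrt(14)*I) = -sqrt(14)*I/7

∫_{-∞}^{∞} f(x) dx = 2πi · (-sqrt(14)*I/7) = 2*sqrt(14)*pi/7

Final answer: 2*sqrt(14)*pi/7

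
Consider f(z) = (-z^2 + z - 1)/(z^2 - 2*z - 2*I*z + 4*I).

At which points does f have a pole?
The singularities of f are the zeros of the denominator. Factoring,
  z^2 - 2*z - 2*I*z + 4*I = (z - 2*I)*(z - 2)
so the candidates are z = 2*I, z = 2.

Check the numerator P(z) = -z^2 + z - 1 at each one:
  P(2*I) = 3 + 2*I ≠ 0, so z = 2*I is a (simple) pole.
  P(2) = -3 ≠ 0, so z = 2 is a (simple) pole.

Poles of f: {2*I, 2}

Final answer: {2*I, 2}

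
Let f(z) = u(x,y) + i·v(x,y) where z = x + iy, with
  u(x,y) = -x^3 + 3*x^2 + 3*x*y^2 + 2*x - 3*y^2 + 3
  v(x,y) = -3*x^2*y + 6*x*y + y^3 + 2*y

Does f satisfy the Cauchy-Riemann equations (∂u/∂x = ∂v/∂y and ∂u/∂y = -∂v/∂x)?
∂u/∂x = -3*x^2 + 6*x + 3*y^2 + 2
∂v/∂y = -3*x^2 + 6*x + 3*y^2 + 2
∂u/∂y = 6*x*y - 6*y
∂v/∂x = -6*x*y + 6*y
∂u/∂x = ∂v/∂y and ∂u/∂y = -∂v/∂x hold identically; f is analytic.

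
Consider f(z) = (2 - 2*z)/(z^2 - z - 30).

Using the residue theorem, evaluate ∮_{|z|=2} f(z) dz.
By the residue theorem, ∮_C f(z) dz = 2πi · (sum of the residues of f at the poles inside |z| = 2).

The denominator factors as (z - 6)*(z + 5), so the singularities of f are simple poles at z = 6, z = -5.
  |6|² = 36 > 4 = 2², so this pole is outside the contour.
  |-5|² = 25 > 4 = 2², so this pole is outside the contour.

No pole lies inside the contour, so f is analytic on and inside C and the integral is 0 (Cauchy's theorem).

Final answer: 0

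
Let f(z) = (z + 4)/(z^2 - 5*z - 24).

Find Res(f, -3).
-1/11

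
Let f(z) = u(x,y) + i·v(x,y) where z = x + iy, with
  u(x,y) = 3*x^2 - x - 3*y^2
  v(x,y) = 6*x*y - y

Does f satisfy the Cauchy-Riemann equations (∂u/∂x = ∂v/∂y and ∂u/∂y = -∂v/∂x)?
∂u/∂x = 6*x - 1
∂v/∂y = 6*x - 1
∂u/∂y = -6*y
∂v/∂x = 6*y
∂u/∂x = ∂v/∂y and ∂u/∂y = -∂v/∂x hold identically; f is analytic.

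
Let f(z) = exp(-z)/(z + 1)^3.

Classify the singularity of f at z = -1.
Write f(z) = g(z)/(z + 1)^3 with g(z) = exp(-z).
g is entire and g(-1) = exp(1) ≠ 0, so no factor of (z + 1) cancels: the Laurent expansion of f about z = -1 starts at the power -3, i.e. lim_{z→z₀} (z - z₀)^3 f(z) = exp(1) is finite and nonzero.
So z = -1 is a pole of order 3.

Final answer: pole of order 3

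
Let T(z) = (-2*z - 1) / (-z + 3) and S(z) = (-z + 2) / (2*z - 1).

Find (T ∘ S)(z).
(T ∘ S)(z) = T(S(z)) = ((-2)*S(z) + (-1))/((-1)*S(z) + (3)). Multiply numerator and denominator by 2*z - 1:
  numerator:   (-2)*(-z + 2) + (-1)*(2*z - 1) = -3
  denominator: (-1)*(-z + 2) + (3)*(2*z - 1) = 7*z - 5
(T ∘ S)(z) = -3/(7*z - 5)

Final answer: -3/(7*z - 5)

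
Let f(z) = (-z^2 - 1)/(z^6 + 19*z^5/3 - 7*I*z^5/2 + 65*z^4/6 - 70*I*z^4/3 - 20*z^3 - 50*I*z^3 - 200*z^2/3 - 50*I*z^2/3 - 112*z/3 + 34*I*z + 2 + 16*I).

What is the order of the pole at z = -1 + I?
Factor the denominator:
  z^6 + 19*z^5/3 - 7*I*z^5/2 + 65*z^4/6 - 70*I*z^4/3 - 20*z^3 - 50*I*z^3 - 200*z^2/3 - 50*I*z^2/3 - 112*z/3 + 34*I*z + 2 + 16*I = (z + 1 - I)^4*(z + 3 + 3*I/2)*(z - 2/3 - I)

The numerator P(z) = -z^2 - 1 has P(-1 + I) = -1 + 2*I ≠ 0, so no factor of (z + 1 - I) cancels.
Near z = -1 + I we can therefore write f(z) = g(z)/(z + 1 - I)^4 with g analytic at -1 + I and g(-1 + I) ≠ 0 (g is the numerator divided by the remaining denominator factors).

Hence z = -1 + I is a pole of order 4.

Final answer: 4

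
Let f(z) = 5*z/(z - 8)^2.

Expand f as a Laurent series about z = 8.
40/(z - 8)^2 + 5/(z - 8)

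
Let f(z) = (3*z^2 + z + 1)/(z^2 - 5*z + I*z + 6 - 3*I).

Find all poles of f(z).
{2 - I, 3}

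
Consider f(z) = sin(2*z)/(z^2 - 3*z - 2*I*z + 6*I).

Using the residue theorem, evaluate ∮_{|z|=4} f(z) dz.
pi*(-4/13 + 6*I/13)*sin(6) + pi*(6/13 + 4*I/13)*sinh(4)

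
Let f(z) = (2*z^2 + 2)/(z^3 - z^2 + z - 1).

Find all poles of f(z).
The singularities of f are the zeros of the denominator. Factoring,
  z^3 - z^2 + z - 1 = (z + I)*(z - 1)*(z - I)
so the candidates are z = -I, z = 1, z = I.

Check the numerator P(z) = 2*z^2 + 2 at each one:
  P(-I) = 0, so the factor (z + I) cancels and z = -I is only a removable singularity, not a pole.
  P(1) = 4 ≠ 0, so z = 1 is a (simple) pole.
  P(I) = 0, so the factor (z - I) cancels and z = I is only a removable singularity, not a pole.

Poles of f: {1}

Final answer: {1}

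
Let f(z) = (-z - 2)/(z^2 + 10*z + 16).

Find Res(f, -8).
-1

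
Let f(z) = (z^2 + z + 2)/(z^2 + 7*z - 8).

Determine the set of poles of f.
The singularities of f are the zeros of the denominator. Factoring,
  z^2 + 7*z - 8 = (z - 1)*(z + 8)
so the candidates are z = 1, z = -8.

Check the numerator P(z) = z^2 + z + 2 at each one:
  P(1) = 4 ≠ 0, so z = 1 is a (simple) pole.
  P(-8) = 58 ≠ 0, so z = -8 is a (simple) pole.

Poles of f: {-8, 1}

Final answer: {-8, 1}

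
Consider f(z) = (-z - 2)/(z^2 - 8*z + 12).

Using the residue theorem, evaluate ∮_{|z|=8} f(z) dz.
-2*I*pi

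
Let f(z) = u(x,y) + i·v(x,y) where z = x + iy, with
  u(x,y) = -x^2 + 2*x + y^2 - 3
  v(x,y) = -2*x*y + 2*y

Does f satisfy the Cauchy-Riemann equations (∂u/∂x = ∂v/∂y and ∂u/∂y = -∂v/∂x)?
∂u/∂x = 2 - 2*x
∂v/∂y = 2 - 2*x
∂u/∂y = 2*y
∂v/∂x = -2*y
∂u/∂x = ∂v/∂y and ∂u/∂y = -∂v/∂x hold identically; f is analytic.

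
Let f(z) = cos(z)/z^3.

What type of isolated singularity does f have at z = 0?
pole of order 3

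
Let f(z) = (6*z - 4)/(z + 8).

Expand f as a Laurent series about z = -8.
Put w = z - (-8), i.e. z = w - 8. The denominator is w, so it suffices to rewrite the numerator in powers of w.

P(z) = 6*z - 4
P(w - 8) = -52 + 6*w

Dividing each term by w:
  f = -52/w + 6

Substituting back w = z + 8:
  f(z) = -52/(z + 8) + 6

The series is finite because the numerator is a polynomial; the negative powers form the principal part, and the coefficient of 1/(z + 8) gives Res(f, -8) = -52.

Final answer: -52/(z + 8) + 6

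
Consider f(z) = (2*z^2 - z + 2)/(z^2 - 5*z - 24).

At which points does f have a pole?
The singularities of f are the zeros of the denominator. Factoring,
  z^2 - 5*z - 24 = (z - 8)*(z + 3)
so the candidates are z = 8, z = -3.

Check the numerator P(z) = 2*z^2 - z + 2 at each one:
  P(8) = 122 ≠ 0, so z = 8 is a (simple) pole.
  P(-3) = 23 ≠ 0, so z = -3 is a (simple) pole.

Poles of f: {-3, 8}

Final answer: {-3, 8}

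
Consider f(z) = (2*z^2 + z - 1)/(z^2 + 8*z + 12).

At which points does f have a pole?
The singularities of f are the zeros of the denominator. Factoring,
  z^2 + 8*z + 12 = (z + 2)*(z + 6)
so the candidates are z = -2, z = -6.

Check the numerator P(z) = 2*z^2 + z - 1 at each one:
  P(-2) = 5 ≠ 0, so z = -2 is a (simple) pole.
  P(-6) = 65 ≠ 0, so z = -6 is a (simple) pole.

Poles of f: {-6, -2}

Final answer: {-6, -2}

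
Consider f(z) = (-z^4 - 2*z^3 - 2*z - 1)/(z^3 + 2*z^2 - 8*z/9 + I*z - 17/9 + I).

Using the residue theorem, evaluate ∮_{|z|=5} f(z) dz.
pi*(-2 - 16*I/9)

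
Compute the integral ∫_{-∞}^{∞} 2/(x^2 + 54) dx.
Let f(z) = 2/(z^2 + 54). The denominator has no real zeros and deg Q - deg P = 2 ≥ 2, so the integral of f over the upper semicircle |z| = R tends to 0 as R → ∞. Closing the contour in the upper half-plane,
  ∫_{-∞}^{∞} f(x) dx = 2πi · Σ Res(f, z_k)  over the poles with Im z_k > 0.

Zeros of the denominator: z^2 + 54 = 0 gives z = ±3*sqrt(6)*I.
Upper half-plane: z = 3*sqrt(6)*I (simple).

Each pole is a simple zero of Q(z) = z^2 + 54, so Res(f, z₀) = P(z₀)/Q'(z₀) with P(z) = 2, Q'(z) = 2*z:
  Res(f, 3*sqrt(6)*I) = (2)/(6*sqrt(6)*I) = -sqrt(6)*I/18

∫_{-∞}^{∞} f(x) dx = 2πi · (-sqrt(6)*I/18) = sqrt(6)*pi/9

Final answer: sqrt(6)*pi/9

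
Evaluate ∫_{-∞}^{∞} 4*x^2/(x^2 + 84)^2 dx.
Let f(z) = 4*z^2/(z^2 + 84)^2. The denominator has no real zeros and deg Q - deg P = 2 ≥ 2, so the integral of f over the upper semicircle |z| = R tends to 0 as R → ∞. Closing the contour in the upper half-plane,
  ∫_{-∞}^{∞} f(x) dx = 2πi · Σ Res(f, z_k)  over the poles with Im z_k > 0.

Zeros of the denominator: z^2 + 84 = 0 gives z = ±2*sqrt(21)*I.
Upper half-plane: z = 2*sqrt(21)*I (a pole of order 2).

Write f(z) = g(z)/(z - 2*sqrt(21)*I)^2 with g(z) = 4*z^2/(z + 2*sqrt(21)*I)^2. For a double pole, Res(f, z₀) = g'(z₀):
  g'(z) = 16*sqrt(21)*I*z/(z + 2*sqrt(21)*I)^3
  Res(f, 2*sqrt(21)*I) = g'(2*sqrt(21)*I) = -sqrt(21)*I/42

∫_{-∞}^{∞} f(x) dx = 2πi · (-sqrt(21)*I/42) = sqrt(21)*pi/21

Final answer: sqrt(21)*pi/21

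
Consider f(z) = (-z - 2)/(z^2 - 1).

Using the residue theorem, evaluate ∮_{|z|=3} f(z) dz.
By the residue theorem, ∮_C f(z) dz = 2πi · (sum of the residues of f at the poles inside |z| = 3).

The denominator factors as (z + 1)*(z - 1), so the singularities of f are simple poles at z = -1, z = 1.
  |-1|² = 1 < 9 = 3², so this pole is inside the contour.
  |1|² = 1 < 9 = 3², so this pole is inside the contour.

With P(z) = -z - 2 and Q(z) = z^2 - 1, each pole is simple, so Res(f, z₀) = P(z₀)/Q'(z₀) with Q'(z) = 2*z.
  Res(f, -1) = P(-1)/Q'(-1) = (-1)/(-2) = 1/2
  Res(f, 1) = P(1)/Q'(1) = (-3)/(2) = -3/2

Sum of residues inside C: -1
∮_C f(z) dz = 2πi · (-1) = -2*I*pi

Final answer: -2*I*pi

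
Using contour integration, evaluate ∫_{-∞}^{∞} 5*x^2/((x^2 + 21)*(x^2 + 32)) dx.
Let f(z) = 5*z^2/((z^2 + 21)*(z^2 + 32)). The denominator has no real zeros and deg Q - deg P = 2 ≥ 2, so the integral of f over the upper semicircle |z| = R tends to 0 as R → ∞. Closing the contour in the upper half-plane,
  ∫_{-∞}^{∞} f(x) dx = 2πi · Σ Res(f, z_k)  over the poles with Im z_k > 0.

Zeros of the denominator: z^2 + 21 = 0 gives z = ±sqrt(21)*I; z^2 + 32 = 0 gives z = ±4*sqrt(2)*I.
Upper half-plane: z = 4*sqrt(2)*I, z = sqrt(21)*I (simple).

Each pole is a simple zero of Q(z) = z^4 + 53*z^2 + 672, so Res(f, z₀) = P(z₀)/Q'(z₀) with P(z) = 5*z^2, Q'(z) = 4*z^3 + 106*z:
  Res(f, 4*sqrt(2)*I) = (-160)/(-88*sqrt(2)*I) = -10*sqrt(2)*I/11
  Res(f, sqrt(21)*I) = (-105)/(22*sqrt(21)*I) = 5*sqrt(21)*I/22

Sum of residues: 5*I*(-4*sqrt(2) + sqrt(21))/22
∫_{-∞}^{∞} f(x) dx = 2πi · (5*I*(-4*sqrt(2) + sqrt(21))/22) = 5*pi*(-sqrt(21) + 4*sqrt(2))/11

Final answer: 5*pi*(-sqrt(21) + 4*sqrt(2))/11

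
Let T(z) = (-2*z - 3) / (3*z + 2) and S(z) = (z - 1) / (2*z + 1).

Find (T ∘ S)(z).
(T ∘ S)(z) = T(S(z)) = ((-2)*S(z) + (-3))/((3)*S(z) + (2)). Multiply numerator and denominator by 2*z + 1:
  numerator:   (-2)*(z - 1) + (-3)*(2*z + 1) = -8*z - 1
  denominator: (3)*(z - 1) + (2)*(2*z + 1) = 7*z - 1
(T ∘ S)(z) = (-8*z - 1)/(7*z - 1)

Final answer: (-8*z - 1)/(7*z - 1)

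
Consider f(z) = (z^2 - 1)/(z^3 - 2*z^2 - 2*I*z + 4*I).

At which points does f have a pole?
The singularities of f are the zeros of the denominator. Factoring,
  z^3 - 2*z^2 - 2*I*z + 4*I = (z + 1 + I)*(z - 1 - I)*(z - 2)
so the candidates are z = -1 - I, z = 1 + I, z = 2.

Check the numerator P(z) = z^2 - 1 at each one:
  P(-1 - I) = -1 + 2*I ≠ 0, so z = -1 - I is a (simple) pole.
  P(1 + I) = -1 + 2*I ≠ 0, so z = 1 + I is a (simple) pole.
  P(2) = 3 ≠ 0, so z = 2 is a (simple) pole.

Poles of f: {-1 - I, 1 + I, 2}

Final answer: {-1 - I, 1 + I, 2}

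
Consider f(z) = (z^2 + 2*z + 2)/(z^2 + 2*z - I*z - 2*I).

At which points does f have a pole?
The singularities of f are the zeros of the denominator. Factoring,
  z^2 + 2*z - I*z - 2*I = (z - I)*(z + 2)
so the candidates are z = I, z = -2.

Check the numerator P(z) = z^2 + 2*z + 2 at each one:
  P(I) = 1 + 2*I ≠ 0, so z = I is a (simple) pole.
  P(-2) = 2 ≠ 0, so z = -2 is a (simple) pole.

Poles of f: {-2, I}

Final answer: {-2, I}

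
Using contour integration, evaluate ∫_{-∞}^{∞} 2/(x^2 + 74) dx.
sqrt(74)*pi/37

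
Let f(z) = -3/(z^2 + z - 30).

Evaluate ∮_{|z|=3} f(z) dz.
By the residue theorem, ∮_C f(z) dz = 2πi · (sum of the residues of f at the poles inside |z| = 3).

The denominator factors as (z - 5)*(z + 6), so the singularities of f are simple poles at z = 5, z = -6.
  |5|² = 25 > 9 = 3², so this pole is outside the contour.
  |-6|² = 36 > 9 = 3², so this pole is outside the contour.

No pole lies inside the contour, so f is analytic on and inside C and the integral is 0 (Cauchy's theorem).

Final answer: 0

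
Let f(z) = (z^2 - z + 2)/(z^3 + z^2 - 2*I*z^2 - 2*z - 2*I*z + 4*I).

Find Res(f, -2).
2/3 - 2*I/3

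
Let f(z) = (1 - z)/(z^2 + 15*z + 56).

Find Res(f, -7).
Write f(z) = P(z)/Q(z) with P(z) = 1 - z and Q(z) = z^2 + 15*z + 56.
The denominator factors as Q(z) = (z + 8)*(z + 7), so z = -7 is a simple zero of Q and P is analytic there; z = -7 is therefore a simple pole and
  Res(f, z₀) = P(z₀)/Q'(z₀).

Q'(z) = 2*z + 15, so Q'(-7) = 1.
P(-7) = 8.

Res(f, -7) = (8)/(1) = 8

Final answer: 8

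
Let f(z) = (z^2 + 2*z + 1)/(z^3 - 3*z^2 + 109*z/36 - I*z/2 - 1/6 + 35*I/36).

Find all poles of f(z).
The singularities of f are the zeros of the denominator. Factoring,
  z^3 - 3*z^2 + 109*z/36 - I*z/2 - 1/6 + 35*I/36 = (z + I/3)*(z - 3/2 - I)*(z - 3/2 + 2*I/3)
so the candidates are z = -I/3, z = 3/2 + I, z = 3/2 - 2*I/3.

Check the numerator P(z) = z^2 + 2*z + 1 at each one:
  P(-I/3) = 8/9 - 2*I/3 ≠ 0, so z = -I/3 is a (simple) pole.
  P(3/2 + I) = 21/4 + 5*I ≠ 0, so z = 3/2 + I is a (simple) pole.
  P(3/2 - 2*I/3) = 209/36 - 10*I/3 ≠ 0, so z = 3/2 - 2*I/3 is a (simple) pole.

Poles of f: {-I/3, 3/2 - 2*I/3, 3/2 + I}

Final answer: {-I/3, 3/2 - 2*I/3, 3/2 + I}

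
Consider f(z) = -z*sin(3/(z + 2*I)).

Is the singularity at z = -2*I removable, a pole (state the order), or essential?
Let u = z + 2*I. Then
  sin(3/u) = Σ_{k≥0} (-1)^k (3)^(2k+1)/((2k+1)!·u^(2k+1)) = 3/u - 9/(2*u^3) + 81/(40*u^5) + ...
which has infinitely many negative powers of u, so sin(3/(z + 2*I)) has an essential singularity at z = -2*I.
The extra factor z is a nonzero polynomial; if the product had at most a pole at z = -2*I, dividing by that polynomial would leave sin(3/(z + 2*I)) with at most a pole too — contradiction. (Equivalently, the product's Laurent series still has infinitely many negative powers.)
So the singularity is essential.

Final answer: essential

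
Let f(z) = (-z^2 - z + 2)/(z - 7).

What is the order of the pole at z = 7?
1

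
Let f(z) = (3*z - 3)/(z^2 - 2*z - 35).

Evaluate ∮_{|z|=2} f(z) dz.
By the residue theorem, ∮_C f(z) dz = 2πi · (sum of the residues of f at the poles inside |z| = 2).

The denominator factors as (z - 7)*(z + 5), so the singularities of f are simple poles at z = 7, z = -5.
  |7|² = 49 > 4 = 2², so this pole is outside the contour.
  |-5|² = 25 > 4 = 2², so this pole is outside the contour.

No pole lies inside the contour, so f is analytic on and inside C and the integral is 0 (Cauchy's theorem).

Final answer: 0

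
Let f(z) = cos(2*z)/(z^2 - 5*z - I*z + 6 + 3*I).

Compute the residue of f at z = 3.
Write f(z) = P(z)/Q(z) with P(z) = cos(2*z) and Q(z) = z^2 - 5*z - I*z + 6 + 3*I.
The denominator factors as Q(z) = (z - 2 - I)*(z - 3), so z = 3 is a simple zero of Q and P is analytic there; z = 3 is therefore a simple pole and
  Res(f, z₀) = P(z₀)/Q'(z₀).

Q'(z) = 2*z - 5 - I, so Q'(3) = 1 - I.
P(3) = cos(6).

Res(f, 3) = (cos(6))/(1 - I) = (1/2 + I/2)*cos(6)

Final answer: (1/2 + I/2)*cos(6)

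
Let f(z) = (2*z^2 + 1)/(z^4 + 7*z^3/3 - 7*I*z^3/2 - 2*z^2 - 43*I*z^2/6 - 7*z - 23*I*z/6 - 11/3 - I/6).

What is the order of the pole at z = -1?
Factor the denominator:
  z^4 + 7*z^3/3 - 7*I*z^3/2 - 2*z^2 - 43*I*z^2/6 - 7*z - 23*I*z/6 - 11/3 - I/6 = (z + 1)^2*(z - 2/3 - 3*I/2)*(z + 1 - 2*I)

The numerator P(z) = 2*z^2 + 1 has P(-1) = 3 ≠ 0, so no factor of (z + 1) cancels.
Near z = -1 we can therefore write f(z) = g(z)/(z + 1)^2 with g analytic at -1 and g(-1) ≠ 0 (g is the numerator divided by the remaining denominator factors).

Hence z = -1 is a pole of order 2.

Final answer: 2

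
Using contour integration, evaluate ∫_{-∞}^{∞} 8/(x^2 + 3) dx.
Let f(z) = 8/(z^2 + 3). The denominator has no real zeros and deg Q - deg P = 2 ≥ 2, so the integral of f over the upper semicircle |z| = R tends to 0 as R → ∞. Closing the contour in the upper half-plane,
  ∫_{-∞}^{∞} f(x) dx = 2πi · Σ Res(f, z_k)  over the poles with Im z_k > 0.

Zeros of the denominator: z^2 + 3 = 0 gives z = ±sqrt(3)*I.
Upper half-plane: z = sqrt(3)*I (simple).

Each pole is a simple zero of Q(z) = z^2 + 3, so Res(f, z₀) = P(z₀)/Q'(z₀) with P(z) = 8, Q'(z) = 2*z:
  Res(f, sqrt(3)*I) = (8)/(2*sqrt(3)*I) = -4*sqrt(3)*I/3

∫_{-∞}^{∞} f(x) dx = 2πi · (-4*sqrt(3)*I/3) = 8*sqrt(3)*pi/3

Final answer: 8*sqrt(3)*pi/3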